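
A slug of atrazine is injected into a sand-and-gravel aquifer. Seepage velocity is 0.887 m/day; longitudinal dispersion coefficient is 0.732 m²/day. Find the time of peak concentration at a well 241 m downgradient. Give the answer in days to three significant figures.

271 days

For the 1D instantaneous-source solution, setting ∂C/∂t = 0 at fixed x gives v²t² + 2Dt − x² = 0, so t = (√(D² + v²x²) − D)/v².
√(D² + v²x²) = √(0.732² + 0.887² × 241²) = 213.8; v² = 0.786769.
t = (213.8 − 0.732)/0.786769 = 271 days (vs. the pure-advection estimate x/v = 272 d).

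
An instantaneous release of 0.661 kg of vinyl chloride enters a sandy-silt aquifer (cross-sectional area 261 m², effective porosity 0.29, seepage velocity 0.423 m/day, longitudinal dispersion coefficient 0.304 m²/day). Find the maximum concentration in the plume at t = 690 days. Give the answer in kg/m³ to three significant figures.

The peak of an instantaneous 1D plume sits at x = vt; there the Gaussian factor is 1 and C_max = M/(n_e·A·√(4πDt)), where n_e·A is the pore area the mass is dissolved in.
√(4πDt) = √(4π × 0.304 × 690) = 51.34 m, so C_max = 0.661/(0.29 × 261 × 51.34) = 0.000170 kg/m³.

0.000170 kg/m³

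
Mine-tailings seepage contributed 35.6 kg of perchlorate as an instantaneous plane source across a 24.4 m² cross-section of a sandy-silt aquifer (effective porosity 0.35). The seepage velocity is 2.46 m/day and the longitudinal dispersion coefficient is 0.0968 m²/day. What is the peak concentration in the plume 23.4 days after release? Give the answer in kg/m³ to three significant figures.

0.781 kg/m³

The peak of an instantaneous 1D plume sits at x = vt; there the Gaussian factor is 1 and C_max = M/(n_e·A·√(4πDt)), where n_e·A is the pore area the mass is dissolved in.
√(4πDt) = √(4π × 0.0968 × 23.4) = 5.335 m, so C_max = 35.6/(0.35 × 24.4 × 5.335) = 0.781 kg/m³.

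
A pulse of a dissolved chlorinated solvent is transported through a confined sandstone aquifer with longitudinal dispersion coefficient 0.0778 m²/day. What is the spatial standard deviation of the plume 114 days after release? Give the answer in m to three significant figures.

Dispersive spreading gives a Gaussian with σ² = 2Dt; advection only shifts the center.
σ = √(2 × 0.0778 × 114) = 4.21 m.

4.21 m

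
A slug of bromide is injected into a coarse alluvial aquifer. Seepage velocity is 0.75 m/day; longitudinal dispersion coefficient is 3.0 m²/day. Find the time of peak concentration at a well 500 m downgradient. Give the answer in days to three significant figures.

661 days

For the 1D instantaneous-source solution, setting ∂C/∂t = 0 at fixed x gives v²t² + 2Dt − x² = 0, so t = (√(D² + v²x²) − D)/v².
√(D² + v²x²) = √(3.0² + 0.75² × 500²) = 375.0; v² = 0.5625.
t = (375.0 − 3.0)/0.5625 = 661 days (vs. the pure-advection estimate x/v = 667 d).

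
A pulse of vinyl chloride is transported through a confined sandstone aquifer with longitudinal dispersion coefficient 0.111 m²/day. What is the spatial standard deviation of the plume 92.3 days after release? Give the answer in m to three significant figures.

Dispersive spreading gives a Gaussian with σ² = 2Dt; advection only shifts the center.
σ = √(2 × 0.111 × 92.3) = 4.53 m.

4.53 m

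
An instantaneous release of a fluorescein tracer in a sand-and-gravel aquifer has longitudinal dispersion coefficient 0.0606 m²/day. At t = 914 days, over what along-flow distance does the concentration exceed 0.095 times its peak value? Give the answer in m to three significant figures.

45.7 m

The plume is Gaussian with σ = √(2Dt) = √(2 × 0.0606 × 914) = 10.53 m.
C/C_peak = exp(−Δx²/(2σ²)) = 0.095 ⇒ Δx = σ·√(−2 ln 0.095) = 10.53 × 2.170 = 22.85 m.
Width = 2Δx = 45.7 m.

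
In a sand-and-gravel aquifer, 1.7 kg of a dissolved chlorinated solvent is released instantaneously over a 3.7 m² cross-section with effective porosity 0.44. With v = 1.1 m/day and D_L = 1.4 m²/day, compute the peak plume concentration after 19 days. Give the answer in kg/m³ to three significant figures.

0.0571 kg/m³

The peak of an instantaneous 1D plume sits at x = vt; there the Gaussian factor is 1 and C_max = M/(n_e·A·√(4πDt)), where n_e·A is the pore area the mass is dissolved in.
√(4πDt) = √(4π × 1.4 × 19) = 18.28 m, so C_max = 1.7/(0.44 × 3.7 × 18.28) = 0.0571 kg/m³.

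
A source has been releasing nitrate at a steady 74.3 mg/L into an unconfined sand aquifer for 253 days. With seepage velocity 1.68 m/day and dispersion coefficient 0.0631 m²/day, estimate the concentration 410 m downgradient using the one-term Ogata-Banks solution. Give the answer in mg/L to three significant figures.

For a continuous step input, C/C₀ ≈ ½·erfc((x−vt)/(2√(Dt))).
vt = 1.68 × 253 = 425.04 m and 2√(Dt) = 2√(0.0631 × 253) = 7.991 m.
Argument (x−vt)/(2√(Dt)) = (410 − 425.04)/7.991 = -1.882; ½·erfc(-1.882) = 0.9961.
C = 74.3 × 0.9961 = 74.0 mg/L.

74.0 mg/L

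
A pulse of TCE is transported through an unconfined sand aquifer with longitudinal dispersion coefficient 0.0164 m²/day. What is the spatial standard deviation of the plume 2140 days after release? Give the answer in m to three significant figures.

Dispersive spreading gives a Gaussian with σ² = 2Dt; advection only shifts the center.
σ = √(2 × 0.0164 × 2140) = 8.38 m.

8.38 m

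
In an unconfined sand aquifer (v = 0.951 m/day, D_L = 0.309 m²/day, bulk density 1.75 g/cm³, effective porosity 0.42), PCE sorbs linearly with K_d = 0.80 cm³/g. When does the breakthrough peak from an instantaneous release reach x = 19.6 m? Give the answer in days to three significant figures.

87.8 days

Retardation factor R = 1 + ρ_b·K_d/n = 1 + 1.75 × 0.80/0.42 = 4.333.
Sorption retards both mechanisms: v_R = v/R = 0.2195 m/day, D_R = D/R = 0.07131 m²/day.
Peak time from v_R²t² + 2D_R t − x² = 0: t = (√(D_R² + v_R²x²) − D_R)/v_R².
√(D_R² + v_R²x²) = √(0.07131² + 0.2195² × 19.6²) = 4.303; v_R² = 0.04818.
t = (4.303 − 0.07131)/0.04818 = 87.8 days.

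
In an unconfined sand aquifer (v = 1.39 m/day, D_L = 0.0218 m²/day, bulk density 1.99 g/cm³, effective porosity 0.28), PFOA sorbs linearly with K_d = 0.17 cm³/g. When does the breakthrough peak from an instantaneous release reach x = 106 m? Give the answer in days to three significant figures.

168 days

Retardation factor R = 1 + ρ_b·K_d/n = 1 + 1.99 × 0.17/0.28 = 2.208.
Sorption retards both mechanisms: v_R = v/R = 0.6295 m/day, D_R = D/R = 0.009873 m²/day.
Peak time from v_R²t² + 2D_R t − x² = 0: t = (√(D_R² + v_R²x²) − D_R)/v_R².
√(D_R² + v_R²x²) = √(0.009873² + 0.6295² × 106²) = 66.73; v_R² = 0.3963.
t = (66.73 − 0.009873)/0.3963 = 168 days.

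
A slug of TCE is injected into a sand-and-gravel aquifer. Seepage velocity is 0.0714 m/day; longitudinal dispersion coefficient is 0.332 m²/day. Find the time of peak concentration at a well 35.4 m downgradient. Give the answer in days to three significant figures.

For the 1D instantaneous-source solution, setting ∂C/∂t = 0 at fixed x gives v²t² + 2Dt − x² = 0, so t = (√(D² + v²x²) − D)/v².
√(D² + v²x²) = √(0.332² + 0.0714² × 35.4²) = 2.549; v² = 0.00509796.
t = (2.549 − 0.332)/0.00509796 = 435 days (vs. the pure-advection estimate x/v = 496 d).

435 days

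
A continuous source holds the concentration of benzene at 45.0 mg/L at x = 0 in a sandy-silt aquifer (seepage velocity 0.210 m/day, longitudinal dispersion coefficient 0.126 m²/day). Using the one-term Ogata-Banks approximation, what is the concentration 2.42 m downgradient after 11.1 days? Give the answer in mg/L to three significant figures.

For a continuous step input, C/C₀ ≈ ½·erfc((x−vt)/(2√(Dt))).
vt = 0.210 × 11.1 = 2.331 m and 2√(Dt) = 2√(0.126 × 11.1) = 2.365 m.
Argument (x−vt)/(2√(Dt)) = (2.42 − 2.331)/2.365 = 0.03763; ½·erfc(0.03763) = 0.4788.
C = 45.0 × 0.4788 = 21.5 mg/L.

21.5 mg/L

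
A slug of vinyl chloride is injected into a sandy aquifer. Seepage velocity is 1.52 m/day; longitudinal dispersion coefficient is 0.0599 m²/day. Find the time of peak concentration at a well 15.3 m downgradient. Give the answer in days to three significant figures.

10.0 days

For the 1D instantaneous-source solution, setting ∂C/∂t = 0 at fixed x gives v²t² + 2Dt − x² = 0, so t = (√(D² + v²x²) − D)/v².
√(D² + v²x²) = √(0.0599² + 1.52² × 15.3²) = 23.26; v² = 2.3104.
t = (23.26 − 0.0599)/2.3104 = 10.0 days (vs. the pure-advection estimate x/v = 10.1 d).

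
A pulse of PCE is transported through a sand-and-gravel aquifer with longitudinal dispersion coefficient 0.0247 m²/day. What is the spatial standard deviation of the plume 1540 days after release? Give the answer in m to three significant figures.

8.72 m

Dispersive spreading gives a Gaussian with σ² = 2Dt; advection only shifts the center.
σ = √(2 × 0.0247 × 1540) = 8.72 m.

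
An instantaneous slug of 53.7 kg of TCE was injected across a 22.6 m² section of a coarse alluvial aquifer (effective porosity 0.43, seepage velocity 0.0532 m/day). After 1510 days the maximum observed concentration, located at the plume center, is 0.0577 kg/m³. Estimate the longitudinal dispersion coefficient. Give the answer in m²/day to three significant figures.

0.483 m²/day

At the plume center C_max = M/(n_e·A·√(4πDt)), so D = M²/(4πt·(n_e·A·C_max)²).
n_e·A·C_max = 0.43 × 22.6 × 0.0577 = 0.5607 kg/m.
D = 53.7²/(4π × 1510 × 0.5607²) = 0.483 m²/day.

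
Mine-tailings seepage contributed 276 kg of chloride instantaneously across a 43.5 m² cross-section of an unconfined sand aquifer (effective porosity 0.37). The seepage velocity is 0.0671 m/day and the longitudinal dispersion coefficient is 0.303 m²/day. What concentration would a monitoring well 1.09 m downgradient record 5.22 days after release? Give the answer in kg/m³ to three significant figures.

3.53 kg/m³

For an instantaneous plane source, C(x,t) = M/(n_e·A·√(4πDt)) · exp(−(x−vt)²/(4Dt)), with n_e·A the pore (flow) area.
Plume center vt = 0.0671 × 5.22 = 0.350262 m, so the well at 1.09 m is 0.739738 m downgradient of the peak.
√(4πDt) = 4.458 m, giving peak height M/(n_e·A·√(4πDt)) = 276/(0.37 × 43.5 × 4.458) = 3.847 kg/m³.
(x−vt)²/(4Dt) = (0.739738)²/(4 × 0.303 × 5.22) = 0.08649; exp(−0.08649) = 0.9171.
C = 3.847 × 0.9171 = 3.53 kg/m³.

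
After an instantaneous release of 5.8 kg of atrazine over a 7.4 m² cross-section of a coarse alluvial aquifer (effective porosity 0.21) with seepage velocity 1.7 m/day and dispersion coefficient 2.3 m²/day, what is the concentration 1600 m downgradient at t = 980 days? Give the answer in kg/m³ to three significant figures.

For an instantaneous plane source, C(x,t) = M/(n_e·A·√(4πDt)) · exp(−(x−vt)²/(4Dt)), with n_e·A the pore (flow) area.
Plume center vt = 1.7 × 980 = 1666 m, so the well at 1600 m is 66 m upgradient of the peak.
√(4πDt) = 168.3 m, giving peak height M/(n_e·A·√(4πDt)) = 5.8/(0.21 × 7.4 × 168.3) = 0.02218 kg/m³.
(x−vt)²/(4Dt) = (-66)²/(4 × 2.3 × 980) = 0.4831; exp(−0.4831) = 0.6169.
C = 0.02218 × 0.6169 = 0.0137 kg/m³.

0.0137 kg/m³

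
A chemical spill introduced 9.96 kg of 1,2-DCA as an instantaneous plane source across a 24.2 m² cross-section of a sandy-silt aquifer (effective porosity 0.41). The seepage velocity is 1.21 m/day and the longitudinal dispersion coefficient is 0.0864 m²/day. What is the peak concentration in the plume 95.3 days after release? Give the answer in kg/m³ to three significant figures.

0.0987 kg/m³

The peak of an instantaneous 1D plume sits at x = vt; there the Gaussian factor is 1 and C_max = M/(n_e·A·√(4πDt)), where n_e·A is the pore area the mass is dissolved in.
√(4πDt) = √(4π × 0.0864 × 95.3) = 10.17 m, so C_max = 9.96/(0.41 × 24.2 × 10.17) = 0.0987 kg/m³.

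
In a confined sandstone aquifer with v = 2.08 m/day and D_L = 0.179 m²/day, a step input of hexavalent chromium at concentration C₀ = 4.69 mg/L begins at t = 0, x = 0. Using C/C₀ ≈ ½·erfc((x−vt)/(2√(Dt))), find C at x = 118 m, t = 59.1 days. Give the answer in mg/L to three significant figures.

4.02 mg/L

For a continuous step input, C/C₀ ≈ ½·erfc((x−vt)/(2√(Dt))).
vt = 2.08 × 59.1 = 122.928 m and 2√(Dt) = 2√(0.179 × 59.1) = 6.505 m.
Argument (x−vt)/(2√(Dt)) = (118 − 122.928)/6.505 = -0.7576; ½·erfc(-0.7576) = 0.8580.
C = 4.69 × 0.8580 = 4.02 mg/L.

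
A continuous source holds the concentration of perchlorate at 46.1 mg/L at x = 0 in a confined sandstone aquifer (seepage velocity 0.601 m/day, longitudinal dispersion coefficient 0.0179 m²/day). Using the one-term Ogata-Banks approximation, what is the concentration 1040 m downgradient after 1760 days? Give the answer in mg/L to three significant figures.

For a continuous step input, C/C₀ ≈ ½·erfc((x−vt)/(2√(Dt))).
vt = 0.601 × 1760 = 1057.76 m and 2√(Dt) = 2√(0.0179 × 1760) = 11.23 m.
Argument (x−vt)/(2√(Dt)) = (1040 − 1057.76)/11.23 = -1.581; ½·erfc(-1.581) = 0.9873.
C = 46.1 × 0.9873 = 45.5 mg/L.

45.5 mg/L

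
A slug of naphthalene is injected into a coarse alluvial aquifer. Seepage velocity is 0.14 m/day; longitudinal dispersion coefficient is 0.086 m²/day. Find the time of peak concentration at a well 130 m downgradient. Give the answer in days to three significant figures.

924 days

For the 1D instantaneous-source solution, setting ∂C/∂t = 0 at fixed x gives v²t² + 2Dt − x² = 0, so t = (√(D² + v²x²) − D)/v².
√(D² + v²x²) = √(0.086² + 0.14² × 130²) = 18.20; v² = 0.0196.
t = (18.20 − 0.086)/0.0196 = 924 days (vs. the pure-advection estimate x/v = 929 d).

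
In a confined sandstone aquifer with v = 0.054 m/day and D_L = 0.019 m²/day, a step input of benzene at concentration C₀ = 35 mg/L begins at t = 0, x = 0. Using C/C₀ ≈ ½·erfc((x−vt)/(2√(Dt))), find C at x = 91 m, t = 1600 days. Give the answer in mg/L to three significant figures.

9.72 mg/L

For a continuous step input, C/C₀ ≈ ½·erfc((x−vt)/(2√(Dt))).
vt = 0.054 × 1600 = 86.4 m and 2√(Dt) = 2√(0.019 × 1600) = 11.03 m.
Argument (x−vt)/(2√(Dt)) = (91 − 86.4)/11.03 = 0.4170; ½·erfc(0.4170) = 0.2777.
C = 35 × 0.2777 = 9.72 mg/L.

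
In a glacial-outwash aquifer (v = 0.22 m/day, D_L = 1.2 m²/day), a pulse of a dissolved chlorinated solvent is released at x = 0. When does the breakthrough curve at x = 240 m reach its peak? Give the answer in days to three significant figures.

1070 days

For the 1D instantaneous-source solution, setting ∂C/∂t = 0 at fixed x gives v²t² + 2Dt − x² = 0, so t = (√(D² + v²x²) − D)/v².
√(D² + v²x²) = √(1.2² + 0.22² × 240²) = 52.81; v² = 0.0484.
t = (52.81 − 1.2)/0.0484 = 1070 days (vs. the pure-advection estimate x/v = 1090 d).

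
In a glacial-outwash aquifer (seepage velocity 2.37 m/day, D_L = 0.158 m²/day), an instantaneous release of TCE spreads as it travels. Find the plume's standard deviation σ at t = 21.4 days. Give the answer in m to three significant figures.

Dispersive spreading gives a Gaussian with σ² = 2Dt; advection only shifts the center.
σ = √(2 × 0.158 × 21.4) = 2.60 m.

2.60 m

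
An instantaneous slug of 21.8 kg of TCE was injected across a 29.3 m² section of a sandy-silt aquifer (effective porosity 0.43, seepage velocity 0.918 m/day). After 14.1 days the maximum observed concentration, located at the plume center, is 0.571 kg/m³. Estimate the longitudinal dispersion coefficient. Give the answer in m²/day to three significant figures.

0.0518 m²/day

At the plume center C_max = M/(n_e·A·√(4πDt)), so D = M²/(4πt·(n_e·A·C_max)²).
n_e·A·C_max = 0.43 × 29.3 × 0.571 = 7.194 kg/m.
D = 21.8²/(4π × 14.1 × 7.194²) = 0.0518 m²/day.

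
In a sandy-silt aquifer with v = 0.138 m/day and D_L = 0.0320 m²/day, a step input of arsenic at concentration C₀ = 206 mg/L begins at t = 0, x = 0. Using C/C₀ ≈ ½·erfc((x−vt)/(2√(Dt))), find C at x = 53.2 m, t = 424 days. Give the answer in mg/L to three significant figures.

174 mg/L

For a continuous step input, C/C₀ ≈ ½·erfc((x−vt)/(2√(Dt))).
vt = 0.138 × 424 = 58.512 m and 2√(Dt) = 2√(0.0320 × 424) = 7.367 m.
Argument (x−vt)/(2√(Dt)) = (53.2 − 58.512)/7.367 = -0.7211; ½·erfc(-0.7211) = 0.8461.
C = 206 × 0.8461 = 174 mg/L.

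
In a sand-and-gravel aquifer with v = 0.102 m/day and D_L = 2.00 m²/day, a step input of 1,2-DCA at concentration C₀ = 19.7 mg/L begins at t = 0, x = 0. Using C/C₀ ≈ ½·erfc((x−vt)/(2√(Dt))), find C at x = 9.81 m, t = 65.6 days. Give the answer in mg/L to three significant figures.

For a continuous step input, C/C₀ ≈ ½·erfc((x−vt)/(2√(Dt))).
vt = 0.102 × 65.6 = 6.6912 m and 2√(Dt) = 2√(2.00 × 65.6) = 22.91 m.
Argument (x−vt)/(2√(Dt)) = (9.81 − 6.6912)/22.91 = 0.1361; ½·erfc(0.1361) = 0.4237.
C = 19.7 × 0.4237 = 8.35 mg/L.

8.35 mg/L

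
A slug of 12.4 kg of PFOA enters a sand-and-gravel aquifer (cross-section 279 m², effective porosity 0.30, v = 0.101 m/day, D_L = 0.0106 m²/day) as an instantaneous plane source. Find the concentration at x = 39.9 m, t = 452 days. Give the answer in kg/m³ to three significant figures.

For an instantaneous plane source, C(x,t) = M/(n_e·A·√(4πDt)) · exp(−(x−vt)²/(4Dt)), with n_e·A the pore (flow) area.
Plume center vt = 0.101 × 452 = 45.652 m, so the well at 39.9 m is 5.752 m upgradient of the peak.
√(4πDt) = 7.759 m, giving peak height M/(n_e·A·√(4πDt)) = 12.4/(0.30 × 279 × 7.759) = 0.01909 kg/m³.
(x−vt)²/(4Dt) = (-5.752)²/(4 × 0.0106 × 452) = 1.726; exp(−1.726) = 0.1780.
C = 0.01909 × 0.1780 = 0.00340 kg/m³.

0.00340 kg/m³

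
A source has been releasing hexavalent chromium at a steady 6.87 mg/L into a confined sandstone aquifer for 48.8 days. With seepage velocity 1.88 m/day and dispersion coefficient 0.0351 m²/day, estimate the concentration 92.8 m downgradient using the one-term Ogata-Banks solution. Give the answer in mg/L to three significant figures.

For a continuous step input, C/C₀ ≈ ½·erfc((x−vt)/(2√(Dt))).
vt = 1.88 × 48.8 = 91.744 m and 2√(Dt) = 2√(0.0351 × 48.8) = 2.618 m.
Argument (x−vt)/(2√(Dt)) = (92.8 − 91.744)/2.618 = 0.4034; ½·erfc(0.4034) = 0.2842.
C = 6.87 × 0.2842 = 1.95 mg/L.

1.95 mg/L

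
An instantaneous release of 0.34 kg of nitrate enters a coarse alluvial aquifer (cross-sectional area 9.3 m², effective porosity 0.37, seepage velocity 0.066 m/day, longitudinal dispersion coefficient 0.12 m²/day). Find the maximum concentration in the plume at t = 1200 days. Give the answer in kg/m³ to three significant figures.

0.00232 kg/m³

The peak of an instantaneous 1D plume sits at x = vt; there the Gaussian factor is 1 and C_max = M/(n_e·A·√(4πDt)), where n_e·A is the pore area the mass is dissolved in.
√(4πDt) = √(4π × 0.12 × 1200) = 42.54 m, so C_max = 0.34/(0.37 × 9.3 × 42.54) = 0.00232 kg/m³.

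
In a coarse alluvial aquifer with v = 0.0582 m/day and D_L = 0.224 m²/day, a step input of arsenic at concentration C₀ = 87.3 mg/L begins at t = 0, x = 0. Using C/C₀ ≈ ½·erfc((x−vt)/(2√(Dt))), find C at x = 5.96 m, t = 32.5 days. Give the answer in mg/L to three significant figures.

For a continuous step input, C/C₀ ≈ ½·erfc((x−vt)/(2√(Dt))).
vt = 0.0582 × 32.5 = 1.8915 m and 2√(Dt) = 2√(0.224 × 32.5) = 5.396 m.
Argument (x−vt)/(2√(Dt)) = (5.96 − 1.8915)/5.396 = 0.7540; ½·erfc(0.7540) = 0.1431.
C = 87.3 × 0.1431 = 12.5 mg/L.

12.5 mg/L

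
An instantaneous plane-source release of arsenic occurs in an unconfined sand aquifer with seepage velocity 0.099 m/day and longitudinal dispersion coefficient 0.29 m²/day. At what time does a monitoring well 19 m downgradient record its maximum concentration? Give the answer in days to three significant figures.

For the 1D instantaneous-source solution, setting ∂C/∂t = 0 at fixed x gives v²t² + 2Dt − x² = 0, so t = (√(D² + v²x²) − D)/v².
√(D² + v²x²) = √(0.29² + 0.099² × 19²) = 1.903; v² = 0.009801.
t = (1.903 − 0.29)/0.009801 = 165 days (vs. the pure-advection estimate x/v = 192 d).

165 days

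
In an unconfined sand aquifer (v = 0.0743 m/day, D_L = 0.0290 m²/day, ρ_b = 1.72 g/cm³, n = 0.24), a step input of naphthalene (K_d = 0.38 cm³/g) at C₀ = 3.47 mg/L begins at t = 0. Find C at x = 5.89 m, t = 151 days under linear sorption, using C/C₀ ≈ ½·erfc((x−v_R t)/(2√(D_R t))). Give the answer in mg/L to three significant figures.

0.105 mg/L

Retardation factor R = 1 + ρ_b·K_d/n = 1 + 1.72 × 0.38/0.24 = 3.723.
Sorption retards both mechanisms: v_R = v/R = 0.01996 m/day, D_R = D/R = 0.007789 m²/day.
v_R·t = 0.01996 × 151 = 3.01396 m; 2√(D_R t) = 2.169 m; argument = (5.89 − 3.01396)/2.169 = 1.326.
C = C₀ × ½·erfc(1.326) = 3.47 × 0.03038 = 0.105 mg/L.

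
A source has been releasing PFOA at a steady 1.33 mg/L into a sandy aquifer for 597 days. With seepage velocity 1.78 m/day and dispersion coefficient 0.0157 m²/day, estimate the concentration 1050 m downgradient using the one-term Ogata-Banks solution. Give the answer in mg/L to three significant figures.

For a continuous step input, C/C₀ ≈ ½·erfc((x−vt)/(2√(Dt))).
vt = 1.78 × 597 = 1062.66 m and 2√(Dt) = 2√(0.0157 × 597) = 6.123 m.
Argument (x−vt)/(2√(Dt)) = (1050 − 1062.66)/6.123 = -2.068; ½·erfc(-2.068) = 0.9983.
C = 1.33 × 0.9983 = 1.33 mg/L.

1.33 mg/L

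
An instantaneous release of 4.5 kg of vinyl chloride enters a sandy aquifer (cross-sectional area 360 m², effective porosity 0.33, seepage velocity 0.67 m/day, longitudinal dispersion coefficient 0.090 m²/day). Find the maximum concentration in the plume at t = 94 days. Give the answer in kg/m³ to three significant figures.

The peak of an instantaneous 1D plume sits at x = vt; there the Gaussian factor is 1 and C_max = M/(n_e·A·√(4πDt)), where n_e·A is the pore area the mass is dissolved in.
√(4πDt) = √(4π × 0.090 × 94) = 10.31 m, so C_max = 4.5/(0.33 × 360 × 10.31) = 0.00367 kg/m³.

0.00367 kg/m³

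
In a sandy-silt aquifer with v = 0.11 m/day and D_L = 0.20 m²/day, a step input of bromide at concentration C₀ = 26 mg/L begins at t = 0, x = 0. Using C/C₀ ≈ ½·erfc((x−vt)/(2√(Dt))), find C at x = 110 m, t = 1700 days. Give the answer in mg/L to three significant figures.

26.0 mg/L

For a continuous step input, C/C₀ ≈ ½·erfc((x−vt)/(2√(Dt))).
vt = 0.11 × 1700 = 187 m and 2√(Dt) = 2√(0.20 × 1700) = 36.88 m.
Argument (x−vt)/(2√(Dt)) = (110 − 187)/36.88 = -2.088; ½·erfc(-2.088) = 0.9984.
C = 26 × 0.9984 = 26.0 mg/L.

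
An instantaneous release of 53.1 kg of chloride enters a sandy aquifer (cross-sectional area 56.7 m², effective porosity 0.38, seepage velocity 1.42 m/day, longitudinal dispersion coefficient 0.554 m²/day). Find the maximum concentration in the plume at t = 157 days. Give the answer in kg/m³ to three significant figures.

0.0745 kg/m³

The peak of an instantaneous 1D plume sits at x = vt; there the Gaussian factor is 1 and C_max = M/(n_e·A·√(4πDt)), where n_e·A is the pore area the mass is dissolved in.
√(4πDt) = √(4π × 0.554 × 157) = 33.06 m, so C_max = 53.1/(0.38 × 56.7 × 33.06) = 0.0745 kg/m³.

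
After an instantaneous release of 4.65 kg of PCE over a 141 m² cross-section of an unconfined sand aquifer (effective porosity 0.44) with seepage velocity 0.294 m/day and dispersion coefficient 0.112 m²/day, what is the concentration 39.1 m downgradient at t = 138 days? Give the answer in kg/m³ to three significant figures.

0.00519 kg/m³

For an instantaneous plane source, C(x,t) = M/(n_e·A·√(4πDt)) · exp(−(x−vt)²/(4Dt)), with n_e·A the pore (flow) area.
Plume center vt = 0.294 × 138 = 40.572 m, so the well at 39.1 m is 1.472 m upgradient of the peak.
√(4πDt) = 13.94 m, giving peak height M/(n_e·A·√(4πDt)) = 4.65/(0.44 × 141 × 13.94) = 0.005377 kg/m³.
(x−vt)²/(4Dt) = (-1.472)²/(4 × 0.112 × 138) = 0.03505; exp(−0.03505) = 0.9656.
C = 0.005377 × 0.9656 = 0.00519 kg/m³.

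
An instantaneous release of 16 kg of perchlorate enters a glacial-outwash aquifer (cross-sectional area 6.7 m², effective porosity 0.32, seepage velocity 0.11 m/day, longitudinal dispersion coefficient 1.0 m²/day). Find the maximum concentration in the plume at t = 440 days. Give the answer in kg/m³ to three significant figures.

The peak of an instantaneous 1D plume sits at x = vt; there the Gaussian factor is 1 and C_max = M/(n_e·A·√(4πDt)), where n_e·A is the pore area the mass is dissolved in.
√(4πDt) = √(4π × 1.0 × 440) = 74.36 m, so C_max = 16/(0.32 × 6.7 × 74.36) = 0.100 kg/m³.

0.100 kg/m³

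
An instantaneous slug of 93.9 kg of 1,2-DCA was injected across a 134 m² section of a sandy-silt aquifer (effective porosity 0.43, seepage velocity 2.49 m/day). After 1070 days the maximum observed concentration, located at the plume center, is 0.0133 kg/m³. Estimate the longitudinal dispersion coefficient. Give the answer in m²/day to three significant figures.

At the plume center C_max = M/(n_e·A·√(4πDt)), so D = M²/(4πt·(n_e·A·C_max)²).
n_e·A·C_max = 0.43 × 134 × 0.0133 = 0.7663 kg/m.
D = 93.9²/(4π × 1070 × 0.7663²) = 1.12 m²/day.

1.12 m²/day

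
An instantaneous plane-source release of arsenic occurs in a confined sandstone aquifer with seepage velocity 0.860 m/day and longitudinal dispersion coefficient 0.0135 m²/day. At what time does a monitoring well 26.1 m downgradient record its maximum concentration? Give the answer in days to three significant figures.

For the 1D instantaneous-source solution, setting ∂C/∂t = 0 at fixed x gives v²t² + 2Dt − x² = 0, so t = (√(D² + v²x²) − D)/v².
√(D² + v²x²) = √(0.0135² + 0.860² × 26.1²) = 22.45; v² = 0.7396.
t = (22.45 − 0.0135)/0.7396 = 30.3 days (vs. the pure-advection estimate x/v = 30.3 d).

30.3 days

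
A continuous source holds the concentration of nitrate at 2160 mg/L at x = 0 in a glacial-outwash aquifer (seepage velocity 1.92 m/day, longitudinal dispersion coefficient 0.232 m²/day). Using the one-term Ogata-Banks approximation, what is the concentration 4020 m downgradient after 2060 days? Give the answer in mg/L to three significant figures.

For a continuous step input, C/C₀ ≈ ½·erfc((x−vt)/(2√(Dt))).
vt = 1.92 × 2060 = 3955.2 m and 2√(Dt) = 2√(0.232 × 2060) = 43.72 m.
Argument (x−vt)/(2√(Dt)) = (4020 − 3955.2)/43.72 = 1.482; ½·erfc(1.482) = 0.01805.
C = 2160 × 0.01805 = 39.0 mg/L.

39.0 mg/L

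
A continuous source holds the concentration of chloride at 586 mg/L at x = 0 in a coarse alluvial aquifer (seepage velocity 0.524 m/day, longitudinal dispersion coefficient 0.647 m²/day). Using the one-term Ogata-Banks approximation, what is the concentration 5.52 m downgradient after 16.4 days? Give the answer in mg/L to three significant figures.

For a continuous step input, C/C₀ ≈ ½·erfc((x−vt)/(2√(Dt))).
vt = 0.524 × 16.4 = 8.5936 m and 2√(Dt) = 2√(0.647 × 16.4) = 6.515 m.
Argument (x−vt)/(2√(Dt)) = (5.52 − 8.5936)/6.515 = -0.4718; ½·erfc(-0.4718) = 0.7477.
C = 586 × 0.7477 = 438 mg/L.

438 mg/L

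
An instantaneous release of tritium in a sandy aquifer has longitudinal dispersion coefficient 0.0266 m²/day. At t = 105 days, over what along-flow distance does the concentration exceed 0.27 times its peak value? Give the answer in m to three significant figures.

7.65 m

The plume is Gaussian with σ = √(2Dt) = √(2 × 0.0266 × 105) = 2.363 m.
C/C_peak = exp(−Δx²/(2σ²)) = 0.27 ⇒ Δx = σ·√(−2 ln 0.27) = 2.363 × 1.618 = 3.823 m.
Width = 2Δx = 7.65 m.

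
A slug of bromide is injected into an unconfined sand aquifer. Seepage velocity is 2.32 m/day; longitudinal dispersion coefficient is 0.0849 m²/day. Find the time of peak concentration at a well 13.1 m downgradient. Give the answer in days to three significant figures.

5.63 days

For the 1D instantaneous-source solution, setting ∂C/∂t = 0 at fixed x gives v²t² + 2Dt − x² = 0, so t = (√(D² + v²x²) − D)/v².
√(D² + v²x²) = √(0.0849² + 2.32² × 13.1²) = 30.39; v² = 5.3824.
t = (30.39 − 0.0849)/5.3824 = 5.63 days (vs. the pure-advection estimate x/v = 5.65 d).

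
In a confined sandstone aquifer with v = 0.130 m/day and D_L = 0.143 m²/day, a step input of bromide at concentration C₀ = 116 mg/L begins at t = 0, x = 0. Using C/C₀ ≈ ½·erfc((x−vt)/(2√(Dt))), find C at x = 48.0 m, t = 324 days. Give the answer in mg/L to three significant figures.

31.4 mg/L

For a continuous step input, C/C₀ ≈ ½·erfc((x−vt)/(2√(Dt))).
vt = 0.130 × 324 = 42.12 m and 2√(Dt) = 2√(0.143 × 324) = 13.61 m.
Argument (x−vt)/(2√(Dt)) = (48.0 − 42.12)/13.61 = 0.4320; ½·erfc(0.4320) = 0.2706.
C = 116 × 0.2706 = 31.4 mg/L.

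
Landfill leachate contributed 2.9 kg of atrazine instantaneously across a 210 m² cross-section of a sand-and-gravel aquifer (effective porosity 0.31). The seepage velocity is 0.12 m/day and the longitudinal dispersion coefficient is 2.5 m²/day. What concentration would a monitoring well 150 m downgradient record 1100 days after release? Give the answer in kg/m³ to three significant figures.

0.000233 kg/m³

For an instantaneous plane source, C(x,t) = M/(n_e·A·√(4πDt)) · exp(−(x−vt)²/(4Dt)), with n_e·A the pore (flow) area.
Plume center vt = 0.12 × 1100 = 132 m, so the well at 150 m is 18 m downgradient of the peak.
√(4πDt) = 185.9 m, giving peak height M/(n_e·A·√(4πDt)) = 2.9/(0.31 × 210 × 185.9) = 0.0002396 kg/m³.
(x−vt)²/(4Dt) = (18)²/(4 × 2.5 × 1100) = 0.02945; exp(−0.02945) = 0.9710.
C = 0.0002396 × 0.9710 = 0.000233 kg/m³.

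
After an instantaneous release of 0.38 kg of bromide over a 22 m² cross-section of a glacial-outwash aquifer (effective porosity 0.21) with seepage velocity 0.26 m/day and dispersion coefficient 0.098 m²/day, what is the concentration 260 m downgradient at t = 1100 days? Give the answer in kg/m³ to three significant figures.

For an instantaneous plane source, C(x,t) = M/(n_e·A·√(4πDt)) · exp(−(x−vt)²/(4Dt)), with n_e·A the pore (flow) area.
Plume center vt = 0.26 × 1100 = 286 m, so the well at 260 m is 26 m upgradient of the peak.
√(4πDt) = 36.81 m, giving peak height M/(n_e·A·√(4πDt)) = 0.38/(0.21 × 22 × 36.81) = 0.002234 kg/m³.
(x−vt)²/(4Dt) = (-26)²/(4 × 0.098 × 1100) = 1.568; exp(−1.568) = 0.2085.
C = 0.002234 × 0.2085 = 0.000466 kg/m³.

0.000466 kg/m³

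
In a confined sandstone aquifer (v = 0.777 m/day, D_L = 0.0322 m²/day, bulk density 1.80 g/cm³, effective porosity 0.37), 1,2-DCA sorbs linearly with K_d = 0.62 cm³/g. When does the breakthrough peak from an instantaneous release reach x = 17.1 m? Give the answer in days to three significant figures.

Retardation factor R = 1 + ρ_b·K_d/n = 1 + 1.80 × 0.62/0.37 = 4.016.
Sorption retards both mechanisms: v_R = v/R = 0.1935 m/day, D_R = D/R = 0.008018 m²/day.
Peak time from v_R²t² + 2D_R t − x² = 0: t = (√(D_R² + v_R²x²) − D_R)/v_R².
√(D_R² + v_R²x²) = √(0.008018² + 0.1935² × 17.1²) = 3.309; v_R² = 0.03744.
t = (3.309 − 0.008018)/0.03744 = 88.2 days.

88.2 days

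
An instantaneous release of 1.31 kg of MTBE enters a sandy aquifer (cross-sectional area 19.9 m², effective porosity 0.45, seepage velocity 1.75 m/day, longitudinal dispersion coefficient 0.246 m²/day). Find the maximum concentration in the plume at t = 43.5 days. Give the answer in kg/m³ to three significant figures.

The peak of an instantaneous 1D plume sits at x = vt; there the Gaussian factor is 1 and C_max = M/(n_e·A·√(4πDt)), where n_e·A is the pore area the mass is dissolved in.
√(4πDt) = √(4π × 0.246 × 43.5) = 11.60 m, so C_max = 1.31/(0.45 × 19.9 × 11.60) = 0.0126 kg/m³.

0.0126 kg/m³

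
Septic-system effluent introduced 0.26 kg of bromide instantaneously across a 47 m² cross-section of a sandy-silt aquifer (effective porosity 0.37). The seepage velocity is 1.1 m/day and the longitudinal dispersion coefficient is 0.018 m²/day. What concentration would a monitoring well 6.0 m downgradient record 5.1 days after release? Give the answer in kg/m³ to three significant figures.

For an instantaneous plane source, C(x,t) = M/(n_e·A·√(4πDt)) · exp(−(x−vt)²/(4Dt)), with n_e·A the pore (flow) area.
Plume center vt = 1.1 × 5.1 = 5.61 m, so the well at 6.0 m is 0.39 m downgradient of the peak.
√(4πDt) = 1.074 m, giving peak height M/(n_e·A·√(4πDt)) = 0.26/(0.37 × 47 × 1.074) = 0.01392 kg/m³.
(x−vt)²/(4Dt) = (0.39)²/(4 × 0.018 × 5.1) = 0.4142; exp(−0.4142) = 0.6609.
C = 0.01392 × 0.6609 = 0.00920 kg/m³.

0.00920 kg/m³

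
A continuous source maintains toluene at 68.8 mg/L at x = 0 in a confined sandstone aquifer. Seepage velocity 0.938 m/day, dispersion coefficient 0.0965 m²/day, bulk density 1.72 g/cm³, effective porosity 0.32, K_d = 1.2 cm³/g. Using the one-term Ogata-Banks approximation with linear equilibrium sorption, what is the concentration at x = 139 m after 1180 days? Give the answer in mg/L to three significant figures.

Retardation factor R = 1 + ρ_b·K_d/n = 1 + 1.72 × 1.2/0.32 = 7.450.
Sorption retards both mechanisms: v_R = v/R = 0.1259 m/day, D_R = D/R = 0.01295 m²/day.
v_R·t = 0.1259 × 1180 = 148.562 m; 2√(D_R t) = 7.818 m; argument = (139 − 148.562)/7.818 = -1.223.
C = C₀ × ½·erfc(-1.223) = 68.8 × 0.9581 = 65.9 mg/L.

65.9 mg/L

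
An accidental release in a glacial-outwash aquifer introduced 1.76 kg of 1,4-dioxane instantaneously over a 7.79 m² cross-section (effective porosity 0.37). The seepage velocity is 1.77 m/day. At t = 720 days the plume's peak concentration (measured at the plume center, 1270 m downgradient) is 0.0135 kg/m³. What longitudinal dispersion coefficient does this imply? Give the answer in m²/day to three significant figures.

At the plume center C_max = M/(n_e·A·√(4πDt)), so D = M²/(4πt·(n_e·A·C_max)²).
n_e·A·C_max = 0.37 × 7.79 × 0.0135 = 0.03891 kg/m.
D = 1.76²/(4π × 720 × 0.03891²) = 0.226 m²/day.

0.226 m²/day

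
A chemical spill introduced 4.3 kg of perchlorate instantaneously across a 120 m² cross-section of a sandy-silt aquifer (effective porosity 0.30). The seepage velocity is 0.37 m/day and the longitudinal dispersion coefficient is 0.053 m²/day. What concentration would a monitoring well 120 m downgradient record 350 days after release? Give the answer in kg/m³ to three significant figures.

0.00232 kg/m³

For an instantaneous plane source, C(x,t) = M/(n_e·A·√(4πDt)) · exp(−(x−vt)²/(4Dt)), with n_e·A the pore (flow) area.
Plume center vt = 0.37 × 350 = 129.5 m, so the well at 120 m is 9.5 m upgradient of the peak.
√(4πDt) = 15.27 m, giving peak height M/(n_e·A·√(4πDt)) = 4.3/(0.30 × 120 × 15.27) = 0.007822 kg/m³.
(x−vt)²/(4Dt) = (-9.5)²/(4 × 0.053 × 350) = 1.216; exp(−1.216) = 0.2964.
C = 0.007822 × 0.2964 = 0.00232 kg/m³.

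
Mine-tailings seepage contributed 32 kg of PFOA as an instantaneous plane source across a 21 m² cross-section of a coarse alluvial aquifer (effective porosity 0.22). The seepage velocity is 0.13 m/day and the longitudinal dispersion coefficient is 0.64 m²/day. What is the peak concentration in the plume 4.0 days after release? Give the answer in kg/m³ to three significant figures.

1.22 kg/m³

The peak of an instantaneous 1D plume sits at x = vt; there the Gaussian factor is 1 and C_max = M/(n_e·A·√(4πDt)), where n_e·A is the pore area the mass is dissolved in.
√(4πDt) = √(4π × 0.64 × 4.0) = 5.672 m, so C_max = 32/(0.22 × 21 × 5.672) = 1.22 kg/m³.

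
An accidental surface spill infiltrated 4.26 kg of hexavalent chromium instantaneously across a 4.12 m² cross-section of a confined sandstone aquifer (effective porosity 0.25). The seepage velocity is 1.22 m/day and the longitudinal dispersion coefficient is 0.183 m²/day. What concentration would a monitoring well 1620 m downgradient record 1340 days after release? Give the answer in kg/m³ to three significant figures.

For an instantaneous plane source, C(x,t) = M/(n_e·A·√(4πDt)) · exp(−(x−vt)²/(4Dt)), with n_e·A the pore (flow) area.
Plume center vt = 1.22 × 1340 = 1634.8 m, so the well at 1620 m is 14.8 m upgradient of the peak.
√(4πDt) = 55.51 m, giving peak height M/(n_e·A·√(4πDt)) = 4.26/(0.25 × 4.12 × 55.51) = 0.07451 kg/m³.
(x−vt)²/(4Dt) = (-14.8)²/(4 × 0.183 × 1340) = 0.2233; exp(−0.2233) = 0.7999.
C = 0.07451 × 0.7999 = 0.0596 kg/m³.

0.0596 kg/m³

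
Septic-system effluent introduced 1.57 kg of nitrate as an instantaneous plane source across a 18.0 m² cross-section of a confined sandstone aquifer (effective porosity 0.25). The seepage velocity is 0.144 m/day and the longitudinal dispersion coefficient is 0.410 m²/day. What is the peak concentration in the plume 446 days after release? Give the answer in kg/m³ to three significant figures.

0.00728 kg/m³

The peak of an instantaneous 1D plume sits at x = vt; there the Gaussian factor is 1 and C_max = M/(n_e·A·√(4πDt)), where n_e·A is the pore area the mass is dissolved in.
√(4πDt) = √(4π × 0.410 × 446) = 47.94 m, so C_max = 1.57/(0.25 × 18.0 × 47.94) = 0.00728 kg/m³.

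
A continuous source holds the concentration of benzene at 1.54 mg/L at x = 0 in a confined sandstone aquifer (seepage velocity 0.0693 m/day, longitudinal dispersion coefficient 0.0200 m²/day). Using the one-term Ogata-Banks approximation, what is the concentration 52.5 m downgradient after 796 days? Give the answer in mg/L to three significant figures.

1.05 mg/L

For a continuous step input, C/C₀ ≈ ½·erfc((x−vt)/(2√(Dt))).
vt = 0.0693 × 796 = 55.1628 m and 2√(Dt) = 2√(0.0200 × 796) = 7.980 m.
Argument (x−vt)/(2√(Dt)) = (52.5 − 55.1628)/7.980 = -0.3337; ½·erfc(-0.3337) = 0.6815.
C = 1.54 × 0.6815 = 1.05 mg/L.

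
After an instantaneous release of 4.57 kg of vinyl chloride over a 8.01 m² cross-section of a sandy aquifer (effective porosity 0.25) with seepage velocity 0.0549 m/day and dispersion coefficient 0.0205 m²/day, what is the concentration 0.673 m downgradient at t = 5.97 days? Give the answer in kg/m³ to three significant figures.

1.44 kg/m³

For an instantaneous plane source, C(x,t) = M/(n_e·A·√(4πDt)) · exp(−(x−vt)²/(4Dt)), with n_e·A the pore (flow) area.
Plume center vt = 0.0549 × 5.97 = 0.327753 m, so the well at 0.673 m is 0.345247 m downgradient of the peak.
√(4πDt) = 1.240 m, giving peak height M/(n_e·A·√(4πDt)) = 4.57/(0.25 × 8.01 × 1.240) = 1.840 kg/m³.
(x−vt)²/(4Dt) = (0.345247)²/(4 × 0.0205 × 5.97) = 0.2435; exp(−0.2435) = 0.7839.
C = 1.840 × 0.7839 = 1.44 kg/m³.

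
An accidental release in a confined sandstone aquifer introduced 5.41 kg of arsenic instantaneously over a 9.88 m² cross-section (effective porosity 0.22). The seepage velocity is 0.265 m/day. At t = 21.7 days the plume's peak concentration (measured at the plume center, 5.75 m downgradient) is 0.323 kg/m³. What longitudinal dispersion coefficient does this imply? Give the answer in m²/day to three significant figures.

0.218 m²/day

At the plume center C_max = M/(n_e·A·√(4πDt)), so D = M²/(4πt·(n_e·A·C_max)²).
n_e·A·C_max = 0.22 × 9.88 × 0.323 = 0.7021 kg/m.
D = 5.41²/(4π × 21.7 × 0.7021²) = 0.218 m²/day.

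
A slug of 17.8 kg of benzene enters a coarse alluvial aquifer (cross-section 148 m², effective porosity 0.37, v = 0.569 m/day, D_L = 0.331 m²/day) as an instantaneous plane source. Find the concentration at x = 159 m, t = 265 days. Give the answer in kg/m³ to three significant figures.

For an instantaneous plane source, C(x,t) = M/(n_e·A·√(4πDt)) · exp(−(x−vt)²/(4Dt)), with n_e·A the pore (flow) area.
Plume center vt = 0.569 × 265 = 150.785 m, so the well at 159 m is 8.215 m downgradient of the peak.
√(4πDt) = 33.20 m, giving peak height M/(n_e·A·√(4πDt)) = 17.8/(0.37 × 148 × 33.20) = 0.009791 kg/m³.
(x−vt)²/(4Dt) = (8.215)²/(4 × 0.331 × 265) = 0.1923; exp(−0.1923) = 0.8251.
C = 0.009791 × 0.8251 = 0.00808 kg/m³.

0.00808 kg/m³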